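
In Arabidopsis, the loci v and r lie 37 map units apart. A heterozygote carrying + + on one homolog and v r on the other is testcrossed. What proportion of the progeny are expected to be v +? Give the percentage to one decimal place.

A map distance of 37 map units corresponds to a recombination frequency of 0.370.
The F1 is + + / v r, so v + is a recombinant gamete class with expected frequency r/2 = 0.370/2 = 0.1850.
That is 0.1850 = 18.5% of the progeny.

18.5%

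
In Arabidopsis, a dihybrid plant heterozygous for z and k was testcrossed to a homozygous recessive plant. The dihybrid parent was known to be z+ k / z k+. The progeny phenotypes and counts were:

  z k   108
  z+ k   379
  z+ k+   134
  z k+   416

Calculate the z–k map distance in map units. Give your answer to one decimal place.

23.3 map units

The recombinant classes are z+ k+ and z k: 134 + 108 = 242.
Recombination frequency = 242/1037 = 0.2334 ≈ 23.3%, i.e. 23.3 map units.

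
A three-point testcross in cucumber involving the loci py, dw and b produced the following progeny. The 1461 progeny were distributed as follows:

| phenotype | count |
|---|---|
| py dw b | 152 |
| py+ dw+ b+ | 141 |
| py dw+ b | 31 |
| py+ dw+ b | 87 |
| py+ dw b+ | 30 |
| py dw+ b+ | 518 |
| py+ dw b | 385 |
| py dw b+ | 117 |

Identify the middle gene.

The two most frequent reciprocal classes, py dw+ b+ and py+ dw b, are the parental types, so the F1 was py dw+ b+ / py+ dw b.
The two rarest classes, py dw+ b and py+ dw b+, are the double crossovers. Comparing them with the parentals, only the b allele has switched, so b is the middle locus and the order is py – b – dw.

b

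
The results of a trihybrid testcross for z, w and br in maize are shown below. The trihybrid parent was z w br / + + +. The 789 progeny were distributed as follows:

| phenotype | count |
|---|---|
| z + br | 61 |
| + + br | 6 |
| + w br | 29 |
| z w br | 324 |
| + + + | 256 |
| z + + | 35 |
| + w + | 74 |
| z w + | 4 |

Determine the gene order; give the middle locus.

The two rarest classes, z w + and + + br, are the double crossovers. Comparing them with the parentals, only the br allele has switched, so br is the middle locus and the order is w – br – z.

br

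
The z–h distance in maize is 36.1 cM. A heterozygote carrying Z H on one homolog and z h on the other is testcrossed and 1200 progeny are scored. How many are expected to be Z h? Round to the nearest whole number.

A map distance of 36.1 cM corresponds to a recombination frequency of 0.361.
The F1 is Z H / z h, so Z h is a recombinant gamete class with expected frequency r/2 = 0.361/2 = 0.1805.
Expected number = 0.1805 × 1200 = 216.60 ≈ 217.

217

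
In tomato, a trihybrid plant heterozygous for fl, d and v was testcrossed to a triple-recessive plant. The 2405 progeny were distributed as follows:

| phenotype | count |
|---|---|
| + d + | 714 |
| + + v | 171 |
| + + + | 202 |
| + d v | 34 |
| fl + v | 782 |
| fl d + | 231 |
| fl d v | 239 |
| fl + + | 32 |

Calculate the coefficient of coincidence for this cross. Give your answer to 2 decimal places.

The two most frequent reciprocal classes, + d + and fl + v, are the parental types, so the F1 was + d + / fl + v.
The two rarest classes, + d v and fl + +, are the double crossovers. Comparing them with the parentals, only the v allele has switched, so v is the middle locus and the order is d – v – fl.
d–v: (441 + 66)/2405 = 0.2108; v–fl: (402 + 66)/2405 = 0.1946.
Expected DCO frequency = 0.2108 × 0.1946 ≈ 0.04102; observed = 66/2405 ≈ 0.02744.
Coefficient of coincidence = 0.02744/0.04102 ≈ 0.67.

0.67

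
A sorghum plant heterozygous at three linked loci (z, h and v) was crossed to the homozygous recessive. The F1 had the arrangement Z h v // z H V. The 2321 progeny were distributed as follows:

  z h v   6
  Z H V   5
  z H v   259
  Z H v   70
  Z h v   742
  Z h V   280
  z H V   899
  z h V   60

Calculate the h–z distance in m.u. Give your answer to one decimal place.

6.1 m.u.

The two rarest classes, z h v and Z H V, are the double crossovers. Comparing them with the parentals, only the z allele has switched, so z is the middle locus and the order is v – z – h.
Crossovers in the z–h interval produce the single-crossover classes Z H v and z h V (70 + 60 = 130) plus the double crossovers (11).
RF(z–h) = (130 + 11) / 2321 = 141/2321 = 0.0607 → 6.1 m.u.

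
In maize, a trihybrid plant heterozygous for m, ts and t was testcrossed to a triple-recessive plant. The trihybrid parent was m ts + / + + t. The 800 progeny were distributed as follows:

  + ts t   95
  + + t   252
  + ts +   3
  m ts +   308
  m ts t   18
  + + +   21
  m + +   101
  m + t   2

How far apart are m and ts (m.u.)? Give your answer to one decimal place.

25.1 m.u.

The two rarest classes, + ts + and m + t, are the double crossovers. Comparing them with the parentals, only the m allele has switched, so m is the middle locus and the order is ts – m – t.
Crossovers in the ts–m interval produce the single-crossover classes m + + and + ts t (101 + 95 = 196) plus the double crossovers (5).
RF(ts–m) = (196 + 5) / 800 = 201/800 = 0.2512 → 25.1 m.u.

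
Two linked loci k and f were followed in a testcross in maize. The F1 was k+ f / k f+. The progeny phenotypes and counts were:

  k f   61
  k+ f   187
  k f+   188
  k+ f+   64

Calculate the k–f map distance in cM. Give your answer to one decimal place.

The recombinant classes are k+ f+ and k f: 64 + 61 = 125.
Recombination frequency = 125/500 = 0.2500 ≈ 25.0%, i.e. 25.0 cM.

25.0 cM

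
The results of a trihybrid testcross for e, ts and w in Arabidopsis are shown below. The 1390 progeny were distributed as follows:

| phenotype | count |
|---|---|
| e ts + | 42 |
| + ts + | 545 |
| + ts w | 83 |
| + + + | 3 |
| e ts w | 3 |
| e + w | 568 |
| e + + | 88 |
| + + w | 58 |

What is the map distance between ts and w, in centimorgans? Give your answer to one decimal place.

The two most frequent reciprocal classes, e + w and + ts +, are the parental types, so the F1 was e + w / + ts +.
The two rarest classes, e ts w and + + +, are the double crossovers. Comparing them with the parentals, only the ts allele has switched, so ts is the middle locus and the order is e – ts – w.
Crossovers in the ts–w interval produce the single-crossover classes e + + and + ts w (88 + 83 = 171) plus the double crossovers (6).
RF(ts–w) = (171 + 6) / 1390 = 177/1390 = 0.1273 → 12.7 centimorgans.

12.7 centimorgans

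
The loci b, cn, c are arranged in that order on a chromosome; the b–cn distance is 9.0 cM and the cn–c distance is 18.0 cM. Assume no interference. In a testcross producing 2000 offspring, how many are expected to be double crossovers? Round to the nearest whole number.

32

Map distances give recombination frequencies of 0.090 and 0.180 for the two intervals.
With no interference, expected double-crossover frequency = 0.090 × 0.180 = 0.01620.
Expected number = 0.01620 × 2000 = 32.40 ≈ 32.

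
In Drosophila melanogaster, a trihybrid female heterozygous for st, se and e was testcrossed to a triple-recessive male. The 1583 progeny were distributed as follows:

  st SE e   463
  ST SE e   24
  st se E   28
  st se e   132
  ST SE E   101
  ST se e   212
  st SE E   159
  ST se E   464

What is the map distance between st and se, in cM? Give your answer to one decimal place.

18.0 cM

The two most frequent reciprocal classes, st SE e and ST se E, are the parental types, so the F1 was st SE e / ST se E.
The two rarest classes, ST SE e and st se E, are the double crossovers. Comparing them with the parentals, only the st allele has switched, so st is the middle locus and the order is se – st – e.
Crossovers in the se–st interval produce the single-crossover classes st se e and ST SE E (132 + 101 = 233) plus the double crossovers (52).
RF(se–st) = (233 + 52) / 1583 = 285/1583 = 0.1800 → 18.0 cM.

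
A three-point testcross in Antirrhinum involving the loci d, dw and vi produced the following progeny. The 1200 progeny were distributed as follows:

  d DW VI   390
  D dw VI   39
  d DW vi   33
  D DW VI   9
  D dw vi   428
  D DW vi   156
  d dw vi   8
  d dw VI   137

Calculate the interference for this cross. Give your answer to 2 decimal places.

The two most frequent reciprocal classes, D dw vi and d DW VI, are the parental types, so the F1 was D dw vi / d DW VI.
The two rarest classes, d dw vi and D DW VI, are the double crossovers. Comparing them with the parentals, only the d allele has switched, so d is the middle locus and the order is vi – d – dw.
vi–d: (72 + 17)/1200 = 0.0742; d–dw: (293 + 17)/1200 = 0.2583.
Expected DCO frequency = 0.0742 × 0.2583 ≈ 0.01917; observed = 17/1200 ≈ 0.01417.
Coefficient of coincidence = 0.01417/0.01917 ≈ 0.74; interference = 1 − 0.74 = 0.26.

0.26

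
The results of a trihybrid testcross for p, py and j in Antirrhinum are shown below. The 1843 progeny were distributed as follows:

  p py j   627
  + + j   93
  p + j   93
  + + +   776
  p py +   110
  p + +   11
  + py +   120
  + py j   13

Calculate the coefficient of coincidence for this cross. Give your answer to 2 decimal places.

The two most frequent reciprocal classes, + + + and p py j, are the parental types, so the F1 was + + + / p py j.
The two rarest classes, p + + and + py j, are the double crossovers. Comparing them with the parentals, only the p allele has switched, so p is the middle locus and the order is py – p – j.
py–p: (213 + 24)/1843 = 0.1286; p–j: (203 + 24)/1843 = 0.1232.
Expected DCO frequency = 0.1286 × 0.1232 ≈ 0.01584; observed = 24/1843 ≈ 0.01302.
Coefficient of coincidence = 0.01302/0.01584 ≈ 0.82.

0.82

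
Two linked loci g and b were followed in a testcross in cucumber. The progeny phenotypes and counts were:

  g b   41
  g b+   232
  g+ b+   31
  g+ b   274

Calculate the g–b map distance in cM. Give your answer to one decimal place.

12.5 cM

The two most frequent classes, g+ b (274) and g b+ (232), are the parental types, so the F1 was g+ b / g b+.
The recombinant classes are g+ b+ and g b: 31 + 41 = 72.
Recombination frequency = 72/578 = 0.1246 ≈ 12.5%, i.e. 12.5 cM.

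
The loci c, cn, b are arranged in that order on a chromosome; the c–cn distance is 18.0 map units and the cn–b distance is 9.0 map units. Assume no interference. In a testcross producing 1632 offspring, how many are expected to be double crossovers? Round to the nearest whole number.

26

Map distances give recombination frequencies of 0.180 and 0.090 for the two intervals.
With no interference, expected double-crossover frequency = 0.180 × 0.090 = 0.01620.
Expected number = 0.01620 × 1632 = 26.44 ≈ 26.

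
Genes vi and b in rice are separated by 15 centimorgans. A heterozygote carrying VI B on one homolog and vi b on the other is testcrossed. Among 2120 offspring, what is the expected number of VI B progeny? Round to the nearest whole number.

A map distance of 15 centimorgans corresponds to a recombination frequency of 0.150.
The F1 is VI B / vi b, so VI B is a parental gamete class with expected frequency (1 − r)/2 = 0.850/2 = 0.4250.
Expected number = 0.4250 × 2120 = 901.00 ≈ 901.

901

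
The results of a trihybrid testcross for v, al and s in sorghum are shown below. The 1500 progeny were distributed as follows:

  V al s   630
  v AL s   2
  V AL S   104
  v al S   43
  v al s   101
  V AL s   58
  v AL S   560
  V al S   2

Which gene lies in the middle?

The two most frequent reciprocal classes, v AL S and V al s, are the parental types, so the F1 was v AL S / V al s.
The two rarest classes, v AL s and V al S, are the double crossovers. Comparing them with the parentals, only the s allele has switched, so s is the middle locus and the order is v – s – al.

s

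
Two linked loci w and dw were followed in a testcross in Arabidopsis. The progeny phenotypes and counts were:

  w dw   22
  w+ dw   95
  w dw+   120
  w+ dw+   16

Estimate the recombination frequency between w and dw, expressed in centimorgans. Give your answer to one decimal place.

The two most frequent classes, w+ dw (95) and w dw+ (120), are the parental types, so the F1 was w+ dw / w dw+.
The recombinant classes are w+ dw+ and w dw: 16 + 22 = 38.
Recombination frequency = 38/253 = 0.1502 ≈ 15.0%, i.e. 15.0 centimorgans.

15.0 centimorgans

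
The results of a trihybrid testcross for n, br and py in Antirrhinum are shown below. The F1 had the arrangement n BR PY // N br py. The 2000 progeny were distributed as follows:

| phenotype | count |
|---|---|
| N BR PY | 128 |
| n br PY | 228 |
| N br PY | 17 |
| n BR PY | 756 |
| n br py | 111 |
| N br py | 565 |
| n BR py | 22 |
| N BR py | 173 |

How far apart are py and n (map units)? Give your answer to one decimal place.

13.9 map units

The two rarest classes, n BR py and N br PY, are the double crossovers. Comparing them with the parentals, only the py allele has switched, so py is the middle locus and the order is br – py – n.
Crossovers in the py–n interval produce the single-crossover classes N BR PY and n br py (128 + 111 = 239) plus the double crossovers (39).
RF(py–n) = (239 + 39) / 2000 = 278/2000 = 0.1390 → 13.9 map units.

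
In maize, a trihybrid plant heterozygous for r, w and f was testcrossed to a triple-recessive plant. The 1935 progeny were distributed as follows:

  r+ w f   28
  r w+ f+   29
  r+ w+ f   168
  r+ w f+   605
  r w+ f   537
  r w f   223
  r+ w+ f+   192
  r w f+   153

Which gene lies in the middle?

f

The two most frequent reciprocal classes, r+ w f+ and r w+ f, are the parental types, so the F1 was r+ w f+ / r w+ f.
The two rarest classes, r+ w f and r w+ f+, are the double crossovers. Comparing them with the parentals, only the f allele has switched, so f is the middle locus and the order is r – f – w.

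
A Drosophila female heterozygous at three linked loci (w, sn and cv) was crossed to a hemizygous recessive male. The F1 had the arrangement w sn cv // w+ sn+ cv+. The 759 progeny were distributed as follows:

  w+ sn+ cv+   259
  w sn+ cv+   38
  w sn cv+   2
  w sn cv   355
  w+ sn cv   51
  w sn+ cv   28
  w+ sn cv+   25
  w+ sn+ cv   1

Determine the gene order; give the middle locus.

cv

The two rarest classes, w sn cv+ and w+ sn+ cv, are the double crossovers. Comparing them with the parentals, only the cv allele has switched, so cv is the middle locus and the order is sn – cv – w.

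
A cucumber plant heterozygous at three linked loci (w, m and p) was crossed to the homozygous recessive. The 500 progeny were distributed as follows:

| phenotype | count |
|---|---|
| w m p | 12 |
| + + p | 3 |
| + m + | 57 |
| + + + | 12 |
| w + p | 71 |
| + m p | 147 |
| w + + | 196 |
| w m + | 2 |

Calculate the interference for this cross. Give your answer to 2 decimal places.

0.35

The two most frequent reciprocal classes, + m p and w + +, are the parental types, so the F1 was + m p / w + +.
The two rarest classes, + + p and w m +, are the double crossovers. Comparing them with the parentals, only the m allele has switched, so m is the middle locus and the order is p – m – w.
p–m: (128 + 5)/500 = 0.2660; m–w: (24 + 5)/500 = 0.0580.
Expected DCO frequency = 0.2660 × 0.0580 ≈ 0.01543; observed = 5/500 ≈ 0.01000.
Coefficient of coincidence = 0.01000/0.01543 ≈ 0.65; interference = 1 − 0.65 = 0.35.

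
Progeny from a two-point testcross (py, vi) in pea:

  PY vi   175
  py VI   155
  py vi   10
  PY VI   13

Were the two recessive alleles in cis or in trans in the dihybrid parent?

trans

The two most frequent classes are PY vi (175) and py VI (155); these are the parental (non-recombinant) types.
So the F1 carried PY vi on one chromosome and py VI on the other — the recessive alleles are on opposite chromosomes (trans / repulsion).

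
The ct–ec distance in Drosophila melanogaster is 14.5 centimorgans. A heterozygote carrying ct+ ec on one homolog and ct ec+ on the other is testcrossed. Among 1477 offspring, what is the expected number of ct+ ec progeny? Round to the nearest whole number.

A map distance of 14.5 centimorgans corresponds to a recombination frequency of 0.145.
The F1 is ct+ ec / ct ec+, so ct+ ec is a parental gamete class with expected frequency (1 − r)/2 = 0.855/2 = 0.4275.
Expected number = 0.4275 × 1477 = 631.42 ≈ 631.

631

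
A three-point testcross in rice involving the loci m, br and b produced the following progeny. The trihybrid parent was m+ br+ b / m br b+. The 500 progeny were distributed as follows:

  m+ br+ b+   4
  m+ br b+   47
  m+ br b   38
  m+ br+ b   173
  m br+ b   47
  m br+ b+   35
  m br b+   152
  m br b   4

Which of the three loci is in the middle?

b

The two rarest classes, m+ br+ b+ and m br b, are the double crossovers. Comparing them with the parentals, only the b allele has switched, so b is the middle locus and the order is m – b – br.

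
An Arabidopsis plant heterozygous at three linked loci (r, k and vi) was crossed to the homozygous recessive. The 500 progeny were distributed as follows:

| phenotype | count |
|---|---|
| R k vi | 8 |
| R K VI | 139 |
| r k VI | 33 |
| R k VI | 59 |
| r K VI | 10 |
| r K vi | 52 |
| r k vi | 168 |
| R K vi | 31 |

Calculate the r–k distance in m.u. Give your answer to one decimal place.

The two most frequent reciprocal classes, r k vi and R K VI, are the parental types, so the F1 was r k vi / R K VI.
The two rarest classes, R k vi and r K VI, are the double crossovers. Comparing them with the parentals, only the r allele has switched, so r is the middle locus and the order is k – r – vi.
Crossovers in the k–r interval produce the single-crossover classes r K vi and R k VI (52 + 59 = 111) plus the double crossovers (18).
RF(k–r) = (111 + 18) / 500 = 129/500 = 0.2580 → 25.8 m.u.

25.8 m.u.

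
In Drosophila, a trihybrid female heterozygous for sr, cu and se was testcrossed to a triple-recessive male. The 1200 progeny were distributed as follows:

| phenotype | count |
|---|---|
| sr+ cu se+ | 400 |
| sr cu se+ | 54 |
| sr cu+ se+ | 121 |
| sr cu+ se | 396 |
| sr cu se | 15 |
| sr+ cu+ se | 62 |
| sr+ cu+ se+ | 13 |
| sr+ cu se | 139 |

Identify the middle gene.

The two most frequent reciprocal classes, sr cu+ se and sr+ cu se+, are the parental types, so the F1 was sr cu+ se / sr+ cu se+.
The two rarest classes, sr cu se and sr+ cu+ se+, are the double crossovers. Comparing them with the parentals, only the cu allele has switched, so cu is the middle locus and the order is se – cu – sr.

cu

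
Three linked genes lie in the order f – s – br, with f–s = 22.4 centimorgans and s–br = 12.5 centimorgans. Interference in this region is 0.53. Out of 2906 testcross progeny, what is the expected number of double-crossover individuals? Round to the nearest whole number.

Map distances give recombination frequencies of 0.224 and 0.125 for the two intervals.
With interference 0.53 (so coincidence = 0.47), expected double-crossover frequency = 0.224 × 0.125 × 0.47 = 0.01316.
Expected number = 0.01316 × 2906 = 38.24 ≈ 38.

38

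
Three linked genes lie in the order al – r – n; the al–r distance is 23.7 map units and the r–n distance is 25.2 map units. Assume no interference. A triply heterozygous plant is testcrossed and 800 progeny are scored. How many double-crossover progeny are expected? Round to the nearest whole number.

Map distances give recombination frequencies of 0.237 and 0.252 for the two intervals.
With no interference, expected double-crossover frequency = 0.237 × 0.252 = 0.05972.
Expected number = 0.05972 × 800 = 47.78 ≈ 48.

48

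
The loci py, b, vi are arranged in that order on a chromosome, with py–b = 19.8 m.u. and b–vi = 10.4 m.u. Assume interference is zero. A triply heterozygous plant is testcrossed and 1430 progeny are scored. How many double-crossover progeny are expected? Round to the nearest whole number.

Map distances give recombination frequencies of 0.198 and 0.104 for the two intervals.
With no interference, expected double-crossover frequency = 0.198 × 0.104 = 0.02059.
Expected number = 0.02059 × 1430 = 29.45 ≈ 29.

29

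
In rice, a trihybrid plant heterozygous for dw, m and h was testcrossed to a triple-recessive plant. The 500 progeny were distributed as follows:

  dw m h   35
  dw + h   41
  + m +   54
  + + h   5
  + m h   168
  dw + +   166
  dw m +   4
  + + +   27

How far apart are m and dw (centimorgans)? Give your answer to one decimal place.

The two most frequent reciprocal classes, dw + + and + m h, are the parental types, so the F1 was dw + + / + m h.
The two rarest classes, dw m + and + + h, are the double crossovers. Comparing them with the parentals, only the m allele has switched, so m is the middle locus and the order is h – m – dw.
Crossovers in the m–dw interval produce the single-crossover classes + + + and dw m h (27 + 35 = 62) plus the double crossovers (9).
RF(m–dw) = (62 + 9) / 500 = 71/500 = 0.1420 → 14.2 centimorgans.

14.2 centimorgans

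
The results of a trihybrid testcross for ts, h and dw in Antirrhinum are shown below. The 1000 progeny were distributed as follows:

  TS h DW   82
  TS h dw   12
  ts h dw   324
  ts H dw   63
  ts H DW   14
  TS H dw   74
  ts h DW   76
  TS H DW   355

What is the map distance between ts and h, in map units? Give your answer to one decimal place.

17.1 map units

The two most frequent reciprocal classes, ts h dw and TS H DW, are the parental types, so the F1 was ts h dw / TS H DW.
The two rarest classes, TS h dw and ts H DW, are the double crossovers. Comparing them with the parentals, only the ts allele has switched, so ts is the middle locus and the order is h – ts – dw.
Crossovers in the h–ts interval produce the single-crossover classes ts H dw and TS h DW (63 + 82 = 145) plus the double crossovers (26).
RF(h–ts) = (145 + 26) / 1000 = 171/1000 = 0.1710 → 17.1 map units.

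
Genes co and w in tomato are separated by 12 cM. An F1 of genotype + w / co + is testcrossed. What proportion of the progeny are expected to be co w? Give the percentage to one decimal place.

A map distance of 12 cM corresponds to a recombination frequency of 0.120.
The F1 is + w / co +, so co w is a recombinant gamete class with expected frequency r/2 = 0.120/2 = 0.0600.
That is 0.0600 = 6.0% of the progeny.

6.0%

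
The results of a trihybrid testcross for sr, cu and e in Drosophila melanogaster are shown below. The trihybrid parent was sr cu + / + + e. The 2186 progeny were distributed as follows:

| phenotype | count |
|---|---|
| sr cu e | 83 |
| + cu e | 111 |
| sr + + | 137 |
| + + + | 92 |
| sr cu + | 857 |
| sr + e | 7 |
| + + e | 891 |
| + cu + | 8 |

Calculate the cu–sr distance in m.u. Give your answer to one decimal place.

12.0 m.u.

The two rarest classes, + cu + and sr + e, are the double crossovers. Comparing them with the parentals, only the sr allele has switched, so sr is the middle locus and the order is cu – sr – e.
Crossovers in the cu–sr interval produce the single-crossover classes sr + + and + cu e (137 + 111 = 248) plus the double crossovers (15).
RF(cu–sr) = (248 + 15) / 2186 = 263/2186 = 0.1203 → 12.0 m.u.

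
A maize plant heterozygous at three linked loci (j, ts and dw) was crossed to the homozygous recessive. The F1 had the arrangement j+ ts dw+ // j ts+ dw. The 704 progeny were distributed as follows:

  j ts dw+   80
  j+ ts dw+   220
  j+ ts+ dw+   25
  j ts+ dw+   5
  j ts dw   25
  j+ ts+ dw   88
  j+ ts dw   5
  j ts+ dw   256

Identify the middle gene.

dw

The two rarest classes, j+ ts dw and j ts+ dw+, are the double crossovers. Comparing them with the parentals, only the dw allele has switched, so dw is the middle locus and the order is ts – dw – j.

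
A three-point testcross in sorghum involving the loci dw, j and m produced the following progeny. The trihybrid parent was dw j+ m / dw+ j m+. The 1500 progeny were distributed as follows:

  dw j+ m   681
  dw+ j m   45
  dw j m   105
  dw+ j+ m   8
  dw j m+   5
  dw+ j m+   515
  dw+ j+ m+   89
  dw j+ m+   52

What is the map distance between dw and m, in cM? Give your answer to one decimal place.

7.3 cM

The two rarest classes, dw+ j+ m and dw j m+, are the double crossovers. Comparing them with the parentals, only the dw allele has switched, so dw is the middle locus and the order is m – dw – j.
Crossovers in the m–dw interval produce the single-crossover classes dw j+ m+ and dw+ j m (52 + 45 = 97) plus the double crossovers (13).
RF(m–dw) = (97 + 13) / 1500 = 110/1500 = 0.0733 → 7.3 cM.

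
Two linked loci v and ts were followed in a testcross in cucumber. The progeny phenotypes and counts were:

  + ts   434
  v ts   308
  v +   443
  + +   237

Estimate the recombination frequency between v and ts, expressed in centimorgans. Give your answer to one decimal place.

38.3 centimorgans

The two most frequent classes, + ts (434) and v + (443), are the parental types, so the F1 was + ts / v +.
The recombinant classes are + + and v ts: 237 + 308 = 545.
Recombination frequency = 545/1422 = 0.3833 ≈ 38.3%, i.e. 38.3 centimorgans.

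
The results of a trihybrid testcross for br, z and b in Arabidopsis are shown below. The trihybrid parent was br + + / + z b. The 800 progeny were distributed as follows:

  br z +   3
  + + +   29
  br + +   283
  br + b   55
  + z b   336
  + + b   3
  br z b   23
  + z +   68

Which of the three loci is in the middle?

The two rarest classes, br z + and + + b, are the double crossovers. Comparing them with the parentals, only the z allele has switched, so z is the middle locus and the order is br – z – b.

z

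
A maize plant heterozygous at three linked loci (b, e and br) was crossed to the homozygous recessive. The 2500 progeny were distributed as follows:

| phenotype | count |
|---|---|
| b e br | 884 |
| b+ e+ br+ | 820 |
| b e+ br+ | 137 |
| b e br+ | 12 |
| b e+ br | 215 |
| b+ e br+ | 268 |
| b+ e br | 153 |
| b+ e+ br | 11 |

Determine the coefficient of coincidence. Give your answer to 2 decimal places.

The two most frequent reciprocal classes, b e br and b+ e+ br+, are the parental types, so the F1 was b e br / b+ e+ br+.
The two rarest classes, b e br+ and b+ e+ br, are the double crossovers. Comparing them with the parentals, only the br allele has switched, so br is the middle locus and the order is b – br – e.
b–br: (290 + 23)/2500 = 0.1252; br–e: (483 + 23)/2500 = 0.2024.
Expected DCO frequency = 0.1252 × 0.2024 ≈ 0.02534; observed = 23/2500 ≈ 0.00920.
Coefficient of coincidence = 0.00920/0.02534 ≈ 0.36.

0.36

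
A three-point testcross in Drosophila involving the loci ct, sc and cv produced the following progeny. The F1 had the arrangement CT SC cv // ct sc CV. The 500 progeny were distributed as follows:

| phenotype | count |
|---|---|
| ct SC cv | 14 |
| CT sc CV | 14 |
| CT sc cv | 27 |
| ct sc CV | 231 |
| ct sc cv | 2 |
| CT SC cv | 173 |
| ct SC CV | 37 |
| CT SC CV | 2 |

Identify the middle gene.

The two rarest classes, CT SC CV and ct sc cv, are the double crossovers. Comparing them with the parentals, only the cv allele has switched, so cv is the middle locus and the order is sc – cv – ct.

cv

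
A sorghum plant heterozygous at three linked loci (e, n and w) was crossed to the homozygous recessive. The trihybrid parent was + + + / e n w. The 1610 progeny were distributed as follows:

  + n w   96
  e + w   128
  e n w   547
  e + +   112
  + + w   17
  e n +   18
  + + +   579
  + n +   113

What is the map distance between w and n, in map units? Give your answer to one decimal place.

17.1 map units

The two rarest classes, + + w and e n +, are the double crossovers. Comparing them with the parentals, only the w allele has switched, so w is the middle locus and the order is n – w – e.
Crossovers in the n–w interval produce the single-crossover classes + n + and e + w (113 + 128 = 241) plus the double crossovers (35).
RF(n–w) = (241 + 35) / 1610 = 276/1610 = 0.1714 → 17.1 map units.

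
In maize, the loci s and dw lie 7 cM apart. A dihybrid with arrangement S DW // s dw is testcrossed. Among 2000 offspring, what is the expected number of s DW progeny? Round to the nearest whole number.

A map distance of 7 cM corresponds to a recombination frequency of 0.070.
The F1 is S DW / s dw, so s DW is a recombinant gamete class with expected frequency r/2 = 0.070/2 = 0.0350.
Expected number = 0.0350 × 2000 = 70.00 ≈ 70.

70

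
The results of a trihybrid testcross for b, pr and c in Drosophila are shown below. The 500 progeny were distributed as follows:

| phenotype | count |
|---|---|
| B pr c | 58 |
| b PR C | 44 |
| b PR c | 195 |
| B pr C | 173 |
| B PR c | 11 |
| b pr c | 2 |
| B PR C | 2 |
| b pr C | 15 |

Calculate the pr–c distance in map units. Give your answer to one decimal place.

21.2 map units

The two most frequent reciprocal classes, B pr C and b PR c, are the parental types, so the F1 was B pr C / b PR c.
The two rarest classes, B PR C and b pr c, are the double crossovers. Comparing them with the parentals, only the pr allele has switched, so pr is the middle locus and the order is b – pr – c.
Crossovers in the pr–c interval produce the single-crossover classes B pr c and b PR C (58 + 44 = 102) plus the double crossovers (4).
RF(pr–c) = (102 + 4) / 500 = 106/500 = 0.2120 → 21.2 map units.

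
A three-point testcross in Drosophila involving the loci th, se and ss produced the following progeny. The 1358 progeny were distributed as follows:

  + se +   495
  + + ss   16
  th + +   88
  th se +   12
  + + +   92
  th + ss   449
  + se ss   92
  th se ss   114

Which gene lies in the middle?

The two most frequent reciprocal classes, th + ss and + se +, are the parental types, so the F1 was th + ss / + se +.
The two rarest classes, + + ss and th se +, are the double crossovers. Comparing them with the parentals, only the th allele has switched, so th is the middle locus and the order is se – th – ss.

th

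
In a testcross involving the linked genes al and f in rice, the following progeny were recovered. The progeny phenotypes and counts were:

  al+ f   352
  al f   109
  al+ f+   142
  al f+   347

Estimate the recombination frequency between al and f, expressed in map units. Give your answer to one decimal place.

The two most frequent classes, al+ f (352) and al f+ (347), are the parental types, so the F1 was al+ f / al f+.
The recombinant classes are al+ f+ and al f: 142 + 109 = 251.
Recombination frequency = 251/950 = 0.2642 ≈ 26.4%, i.e. 26.4 map units.

26.4 map units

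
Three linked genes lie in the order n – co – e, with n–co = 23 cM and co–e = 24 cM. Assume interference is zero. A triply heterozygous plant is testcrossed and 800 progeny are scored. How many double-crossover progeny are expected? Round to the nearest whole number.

44

Map distances give recombination frequencies of 0.230 and 0.240 for the two intervals.
With no interference, expected double-crossover frequency = 0.230 × 0.240 = 0.05520.
Expected number = 0.05520 × 800 = 44.16 ≈ 44.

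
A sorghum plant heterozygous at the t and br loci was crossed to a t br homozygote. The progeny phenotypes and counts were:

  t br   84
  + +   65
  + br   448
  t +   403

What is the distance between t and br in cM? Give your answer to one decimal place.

14.9 cM

The two most frequent classes, + br (448) and t + (403), are the parental types, so the F1 was + br / t +.
The recombinant classes are + + and t br: 65 + 84 = 149.
Recombination frequency = 149/1000 = 0.1490 ≈ 14.9%, i.e. 14.9 cM.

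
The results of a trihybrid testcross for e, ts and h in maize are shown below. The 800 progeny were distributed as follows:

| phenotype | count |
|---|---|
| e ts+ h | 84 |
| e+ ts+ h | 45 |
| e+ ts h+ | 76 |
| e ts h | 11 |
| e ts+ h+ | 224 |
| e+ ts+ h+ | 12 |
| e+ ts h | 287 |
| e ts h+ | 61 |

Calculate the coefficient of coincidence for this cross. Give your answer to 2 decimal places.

0.78

The two most frequent reciprocal classes, e+ ts h and e ts+ h+, are the parental types, so the F1 was e+ ts h / e ts+ h+.
The two rarest classes, e ts h and e+ ts+ h+, are the double crossovers. Comparing them with the parentals, only the e allele has switched, so e is the middle locus and the order is ts – e – h.
ts–e: (106 + 23)/800 = 0.1613; e–h: (160 + 23)/800 = 0.2288.
Expected DCO frequency = 0.1613 × 0.2288 ≈ 0.03691; observed = 23/800 ≈ 0.02875.
Coefficient of coincidence = 0.02875/0.03691 ≈ 0.78.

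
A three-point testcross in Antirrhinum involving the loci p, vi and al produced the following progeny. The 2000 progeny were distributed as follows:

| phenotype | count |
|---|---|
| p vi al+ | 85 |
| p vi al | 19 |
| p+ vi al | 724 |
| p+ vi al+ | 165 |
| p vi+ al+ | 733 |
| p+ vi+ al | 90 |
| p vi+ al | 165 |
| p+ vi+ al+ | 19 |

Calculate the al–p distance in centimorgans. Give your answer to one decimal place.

The two most frequent reciprocal classes, p+ vi al and p vi+ al+, are the parental types, so the F1 was p+ vi al / p vi+ al+.
The two rarest classes, p vi al and p+ vi+ al+, are the double crossovers. Comparing them with the parentals, only the p allele has switched, so p is the middle locus and the order is al – p – vi.
Crossovers in the al–p interval produce the single-crossover classes p+ vi al+ and p vi+ al (165 + 165 = 330) plus the double crossovers (38).
RF(al–p) = (330 + 38) / 2000 = 368/2000 = 0.1840 → 18.4 centimorgans.

18.4 centimorgans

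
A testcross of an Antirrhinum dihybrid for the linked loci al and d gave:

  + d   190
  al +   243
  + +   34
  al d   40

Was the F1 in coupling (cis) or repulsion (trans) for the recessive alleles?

The two most frequent classes are + d (190) and al + (243); these are the parental (non-recombinant) types.
So the F1 carried + d on one chromosome and al + on the other — the recessive alleles are on opposite chromosomes (trans / repulsion).

trans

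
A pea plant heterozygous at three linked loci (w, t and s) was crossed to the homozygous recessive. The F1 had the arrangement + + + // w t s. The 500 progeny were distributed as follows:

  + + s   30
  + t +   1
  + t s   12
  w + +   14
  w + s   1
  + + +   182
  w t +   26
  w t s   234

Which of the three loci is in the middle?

t

The two rarest classes, + t + and w + s, are the double crossovers. Comparing them with the parentals, only the t allele has switched, so t is the middle locus and the order is w – t – s.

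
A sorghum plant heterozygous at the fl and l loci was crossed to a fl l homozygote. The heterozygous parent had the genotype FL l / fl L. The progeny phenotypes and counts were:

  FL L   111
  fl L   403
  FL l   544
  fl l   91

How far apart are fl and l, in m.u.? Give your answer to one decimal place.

17.6 m.u.

The recombinant classes are FL L and fl l: 111 + 91 = 202.
Recombination frequency = 202/1149 = 0.1758 ≈ 17.6%, i.e. 17.6 m.u.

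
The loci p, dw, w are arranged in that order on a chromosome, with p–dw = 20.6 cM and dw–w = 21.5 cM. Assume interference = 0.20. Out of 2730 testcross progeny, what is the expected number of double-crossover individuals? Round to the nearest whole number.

97

Map distances give recombination frequencies of 0.206 and 0.215 for the two intervals.
With interference 0.20 (so coincidence = 0.80), expected double-crossover frequency = 0.206 × 0.215 × 0.80 = 0.03543.
Expected number = 0.03543 × 2730 = 96.73 ≈ 97.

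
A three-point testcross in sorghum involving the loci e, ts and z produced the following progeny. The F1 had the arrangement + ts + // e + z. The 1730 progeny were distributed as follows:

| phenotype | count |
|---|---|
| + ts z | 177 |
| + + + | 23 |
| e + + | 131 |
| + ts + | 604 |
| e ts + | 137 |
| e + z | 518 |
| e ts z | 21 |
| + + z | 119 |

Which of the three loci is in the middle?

The two rarest classes, + + + and e ts z, are the double crossovers. Comparing them with the parentals, only the ts allele has switched, so ts is the middle locus and the order is z – ts – e.

ts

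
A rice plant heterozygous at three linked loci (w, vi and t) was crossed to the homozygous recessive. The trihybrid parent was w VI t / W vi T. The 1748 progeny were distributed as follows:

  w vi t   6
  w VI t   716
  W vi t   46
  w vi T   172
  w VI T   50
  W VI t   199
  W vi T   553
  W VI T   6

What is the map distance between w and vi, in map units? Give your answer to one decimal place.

The two rarest classes, w vi t and W VI T, are the double crossovers. Comparing them with the parentals, only the vi allele has switched, so vi is the middle locus and the order is w – vi – t.
Crossovers in the w–vi interval produce the single-crossover classes W VI t and w vi T (199 + 172 = 371) plus the double crossovers (12).
RF(w–vi) = (371 + 12) / 1748 = 383/1748 = 0.2191 → 21.9 map units.

21.9 map units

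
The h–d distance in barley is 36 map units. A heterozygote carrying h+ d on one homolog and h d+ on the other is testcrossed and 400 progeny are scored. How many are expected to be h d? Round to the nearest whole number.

A map distance of 36 map units corresponds to a recombination frequency of 0.360.
The F1 is h+ d / h d+, so h d is a recombinant gamete class with expected frequency r/2 = 0.360/2 = 0.1800.
Expected number = 0.1800 × 400 = 72.00 ≈ 72.

72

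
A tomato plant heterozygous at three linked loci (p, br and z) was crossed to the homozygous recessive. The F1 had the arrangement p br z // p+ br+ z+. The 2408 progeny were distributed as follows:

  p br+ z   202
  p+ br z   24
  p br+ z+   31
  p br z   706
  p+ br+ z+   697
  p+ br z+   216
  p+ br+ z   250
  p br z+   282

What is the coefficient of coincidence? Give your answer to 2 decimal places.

The two rarest classes, p+ br z and p br+ z+, are the double crossovers. Comparing them with the parentals, only the p allele has switched, so p is the middle locus and the order is z – p – br.
z–p: (532 + 55)/2408 = 0.2438; p–br: (418 + 55)/2408 = 0.1964.
Expected DCO frequency = 0.2438 × 0.1964 ≈ 0.04788; observed = 55/2408 ≈ 0.02284.
Coefficient of coincidence = 0.02284/0.04788 ≈ 0.48.

0.48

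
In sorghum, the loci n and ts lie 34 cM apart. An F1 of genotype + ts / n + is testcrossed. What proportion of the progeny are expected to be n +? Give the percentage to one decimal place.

33.0%

A map distance of 34 cM corresponds to a recombination frequency of 0.340.
The F1 is + ts / n +, so n + is a parental gamete class with expected frequency (1 − r)/2 = 0.660/2 = 0.3300.
That is 0.3300 = 33.0% of the progeny.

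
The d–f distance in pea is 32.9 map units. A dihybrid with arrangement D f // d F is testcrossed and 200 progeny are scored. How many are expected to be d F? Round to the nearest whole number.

A map distance of 32.9 map units corresponds to a recombination frequency of 0.329.
The F1 is D f / d F, so d F is a parental gamete class with expected frequency (1 − r)/2 = 0.671/2 = 0.3355.
Expected number = 0.3355 × 200 = 67.10 ≈ 67.

67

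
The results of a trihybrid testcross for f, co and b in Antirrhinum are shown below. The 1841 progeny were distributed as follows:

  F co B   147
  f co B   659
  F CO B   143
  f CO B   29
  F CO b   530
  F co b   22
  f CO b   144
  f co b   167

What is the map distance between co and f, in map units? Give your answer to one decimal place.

The two most frequent reciprocal classes, F CO b and f co B, are the parental types, so the F1 was F CO b / f co B.
The two rarest classes, F co b and f CO B, are the double crossovers. Comparing them with the parentals, only the co allele has switched, so co is the middle locus and the order is b – co – f.
Crossovers in the co–f interval produce the single-crossover classes f CO b and F co B (144 + 147 = 291) plus the double crossovers (51).
RF(co–f) = (291 + 51) / 1841 = 342/1841 = 0.1858 → 18.6 map units.

18.6 map units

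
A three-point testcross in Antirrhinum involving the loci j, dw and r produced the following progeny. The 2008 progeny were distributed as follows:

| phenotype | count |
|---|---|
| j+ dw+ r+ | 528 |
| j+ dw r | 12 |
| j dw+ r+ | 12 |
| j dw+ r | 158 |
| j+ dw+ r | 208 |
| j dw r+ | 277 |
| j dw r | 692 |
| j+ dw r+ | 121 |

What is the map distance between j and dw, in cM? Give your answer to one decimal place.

The two most frequent reciprocal classes, j dw r and j+ dw+ r+, are the parental types, so the F1 was j dw r / j+ dw+ r+.
The two rarest classes, j+ dw r and j dw+ r+, are the double crossovers. Comparing them with the parentals, only the j allele has switched, so j is the middle locus and the order is dw – j – r.
Crossovers in the dw–j interval produce the single-crossover classes j dw+ r and j+ dw r+ (158 + 121 = 279) plus the double crossovers (24).
RF(dw–j) = (279 + 24) / 2008 = 303/2008 = 0.1509 → 15.1 cM.

15.1 cM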